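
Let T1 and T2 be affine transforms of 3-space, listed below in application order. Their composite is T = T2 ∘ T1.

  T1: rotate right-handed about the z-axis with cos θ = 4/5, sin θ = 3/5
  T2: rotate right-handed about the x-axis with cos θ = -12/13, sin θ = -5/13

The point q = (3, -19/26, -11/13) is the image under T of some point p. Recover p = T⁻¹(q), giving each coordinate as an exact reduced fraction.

T1 = [4/5 -3/5 0 0; 3/5 4/5 0 0; 0 0 1 0; 0 0 0 1]
T2·T1 = [4/5 -3/5 0 0; -36/65 -48/65 5/13 0; -3/13 -4/13 -12/13 0; 0 0 0 1]
det M = 1; M⁻¹ = [4/5 -36/65 -3/13 0; -3/5 -48/65 -4/13 0; 0 5/13 -12/13 0; 0 0 0 1]
M⁻¹ · (3, -19/26, -11/13)ᵀ = (3, -1, 1/2)ᵀ

p = (3, -1, 1/2)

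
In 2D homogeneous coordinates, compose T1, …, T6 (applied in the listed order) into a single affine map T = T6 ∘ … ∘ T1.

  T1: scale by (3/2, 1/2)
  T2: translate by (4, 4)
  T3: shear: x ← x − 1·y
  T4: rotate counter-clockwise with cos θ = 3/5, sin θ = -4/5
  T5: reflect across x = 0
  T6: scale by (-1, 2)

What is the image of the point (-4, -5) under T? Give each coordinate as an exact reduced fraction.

T1 scale by (3/2, 1/2): (-4, -5) → (-6, -5/2)
T2 translate by (4, 4): (-6, -5/2) → (-2, 3/2)
T3 shear: x ← x − 1·y: (-2, 3/2) → (-7/2, 3/2)
T4 rotate counter-clockwise with cos θ = 3/5, sin θ = -4/5: (-7/2, 3/2) → (-9/10, 37/10)
T5 reflect across x = 0: (-9/10, 37/10) → (9/10, 37/10)
T6 scale by (-1, 2): (9/10, 37/10) → (-9/10, 37/5)

T(p) = (-9/10, 37/5)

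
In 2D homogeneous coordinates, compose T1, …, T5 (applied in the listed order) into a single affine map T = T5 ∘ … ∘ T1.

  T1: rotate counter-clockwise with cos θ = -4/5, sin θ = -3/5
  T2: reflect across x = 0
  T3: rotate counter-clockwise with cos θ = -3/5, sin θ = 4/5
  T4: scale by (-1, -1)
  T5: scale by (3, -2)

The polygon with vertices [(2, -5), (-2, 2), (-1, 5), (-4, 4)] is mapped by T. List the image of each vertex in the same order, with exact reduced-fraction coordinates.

T1 rotate counter-clockwise with cos θ = -4/5, sin θ = -3/5: (2, -5) → (-23/5, 14/5); (-2, 2) → (14/5, -2/5); (-1, 5) → (19/5, -17/5); (-4, 4) → (28/5, -4/5)
T2 reflect across x = 0: (-23/5, 14/5) → (23/5, 14/5); (14/5, -2/5) → (-14/5, -2/5); (19/5, -17/5) → (-19/5, -17/5); (28/5, -4/5) → (-28/5, -4/5)
T3 rotate counter-clockwise with cos θ = -3/5, sin θ = 4/5: (23/5, 14/5) → (-5, 2); (-14/5, -2/5) → (2, -2); (-19/5, -17/5) → (5, -1); (-28/5, -4/5) → (4, -4)
T4 scale by (-1, -1): (-5, 2) → (5, -2); (2, -2) → (-2, 2); (5, -1) → (-5, 1); (4, -4) → (-4, 4)
T5 scale by (3, -2): (5, -2) → (15, 4); (-2, 2) → (-6, -4); (-5, 1) → (-15, -2); (-4, 4) → (-12, -8)

image vertices: (15, 4), (-6, -4), (-15, -2), (-12, -8)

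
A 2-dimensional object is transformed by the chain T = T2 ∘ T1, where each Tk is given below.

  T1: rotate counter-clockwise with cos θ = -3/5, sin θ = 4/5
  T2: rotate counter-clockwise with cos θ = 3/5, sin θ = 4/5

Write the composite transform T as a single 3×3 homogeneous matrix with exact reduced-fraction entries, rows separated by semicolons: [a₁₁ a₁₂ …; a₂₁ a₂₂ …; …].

T1 = [-3/5 -4/5 0; 4/5 -3/5 0; 0 0 1]
T2·T1 = [-1 0 0; 0 -1 0; 0 0 1]

T = [-1 0 0; 0 -1 0; 0 0 1]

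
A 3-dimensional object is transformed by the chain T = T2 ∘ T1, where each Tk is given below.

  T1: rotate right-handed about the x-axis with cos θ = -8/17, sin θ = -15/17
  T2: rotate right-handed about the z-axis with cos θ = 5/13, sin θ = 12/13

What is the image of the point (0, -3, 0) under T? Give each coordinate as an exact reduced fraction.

T1 rotate right-handed about the x-axis with cos θ = -8/17, sin θ = -15/17: (0, -3, 0) → (0, 24/17, 45/17)
T2 rotate right-handed about the z-axis with cos θ = 5/13, sin θ = 12/13: (0, 24/17, 45/17) → (-288/221, 120/221, 45/17)

T(p) = (-288/221, 120/221, 45/17)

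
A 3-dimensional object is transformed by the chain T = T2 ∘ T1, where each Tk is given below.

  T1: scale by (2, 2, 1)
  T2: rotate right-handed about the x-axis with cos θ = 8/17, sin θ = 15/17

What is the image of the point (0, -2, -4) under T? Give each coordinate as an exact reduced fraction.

T(p) = (0, 28/17, -92/17)

T1 scale by (2, 2, 1): (0, -2, -4) → (0, -4, -4)
T2 rotate right-handed about the x-axis with cos θ = 8/17, sin θ = 15/17: (0, -4, -4) → (0, 28/17, -92/17)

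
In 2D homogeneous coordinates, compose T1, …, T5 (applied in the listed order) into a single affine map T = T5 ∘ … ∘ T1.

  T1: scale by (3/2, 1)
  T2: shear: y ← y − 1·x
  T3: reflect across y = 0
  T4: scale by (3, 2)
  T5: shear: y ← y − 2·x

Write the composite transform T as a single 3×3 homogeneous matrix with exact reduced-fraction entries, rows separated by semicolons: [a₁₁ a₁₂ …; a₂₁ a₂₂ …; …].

T1 = [3/2 0 0; 0 1 0; 0 0 1]
T2·T1 = [3/2 0 0; -3/2 1 0; 0 0 1]
T3·…·T1 = [3/2 0 0; 3/2 -1 0; 0 0 1]
T4·…·T1 = [9/2 0 0; 3 -2 0; 0 0 1]
T5·…·T1 = [9/2 0 0; -6 -2 0; 0 0 1]

T = [9/2 0 0; -6 -2 0; 0 0 1]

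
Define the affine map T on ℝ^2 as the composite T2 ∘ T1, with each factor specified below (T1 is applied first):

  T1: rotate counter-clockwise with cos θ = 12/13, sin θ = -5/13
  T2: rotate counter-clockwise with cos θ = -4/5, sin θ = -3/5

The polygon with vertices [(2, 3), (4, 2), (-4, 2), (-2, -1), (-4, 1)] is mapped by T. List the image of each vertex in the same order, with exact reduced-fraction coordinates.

image vertices: (-6/5, -17/5), (-44/13, -38/13), (284/65, -62/65), (22/13, 19/13), (268/65, 1/65)

T1 rotate counter-clockwise with cos θ = 12/13, sin θ = -5/13: (2, 3) → (3, 2); (4, 2) → (58/13, 4/13); (-4, 2) → (-38/13, 44/13); (-2, -1) → (-29/13, -2/13); (-4, 1) → (-43/13, 32/13)
T2 rotate counter-clockwise with cos θ = -4/5, sin θ = -3/5: (3, 2) → (-6/5, -17/5); (58/13, 4/13) → (-44/13, -38/13); (-38/13, 44/13) → (284/65, -62/65); (-29/13, -2/13) → (22/13, 19/13); (-43/13, 32/13) → (268/65, 1/65)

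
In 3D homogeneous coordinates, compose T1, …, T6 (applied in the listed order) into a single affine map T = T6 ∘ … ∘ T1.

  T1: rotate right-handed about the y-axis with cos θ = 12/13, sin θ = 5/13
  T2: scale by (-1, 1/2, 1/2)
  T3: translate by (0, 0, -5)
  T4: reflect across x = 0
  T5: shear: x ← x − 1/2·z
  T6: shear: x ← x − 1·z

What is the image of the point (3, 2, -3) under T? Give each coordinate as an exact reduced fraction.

T1 rotate right-handed about the y-axis with cos θ = 12/13, sin θ = 5/13: (3, 2, -3) → (21/13, 2, -51/13)
T2 scale by (-1, 1/2, 1/2): (21/13, 2, -51/13) → (-21/13, 1, -51/26)
T3 translate by (0, 0, -5): (-21/13, 1, -51/26) → (-21/13, 1, -181/26)
T4 reflect across x = 0: (-21/13, 1, -181/26) → (21/13, 1, -181/26)
T5 shear: x ← x − 1/2·z: (21/13, 1, -181/26) → (265/52, 1, -181/26)
T6 shear: x ← x − 1·z: (265/52, 1, -181/26) → (627/52, 1, -181/26)

T(p) = (627/52, 1, -181/26)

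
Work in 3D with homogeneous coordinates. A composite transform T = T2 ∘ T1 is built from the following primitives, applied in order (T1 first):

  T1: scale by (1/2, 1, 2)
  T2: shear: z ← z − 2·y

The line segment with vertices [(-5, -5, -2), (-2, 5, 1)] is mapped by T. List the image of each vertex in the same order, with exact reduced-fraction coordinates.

image vertices: (-5/2, -5, 6), (-1, 5, -8)

T1 scale by (1/2, 1, 2): (-5, -5, -2) → (-5/2, -5, -4); (-2, 5, 1) → (-1, 5, 2)
T2 shear: z ← z − 2·y: (-5/2, -5, -4) → (-5/2, -5, 6); (-1, 5, 2) → (-1, 5, -8)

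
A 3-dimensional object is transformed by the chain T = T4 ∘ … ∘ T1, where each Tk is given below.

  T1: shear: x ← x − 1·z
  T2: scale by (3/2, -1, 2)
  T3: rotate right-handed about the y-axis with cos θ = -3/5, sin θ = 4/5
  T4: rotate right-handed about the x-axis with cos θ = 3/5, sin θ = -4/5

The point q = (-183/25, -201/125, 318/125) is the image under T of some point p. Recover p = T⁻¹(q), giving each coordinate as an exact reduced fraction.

T1 = [1 0 -1 0; 0 1 0 0; 0 0 1 0; 0 0 0 1]
T2·T1 = [3/2 0 -3/2 0; 0 -1 0 0; 0 0 2 0; 0 0 0 1]
T3·…·T1 = [-9/10 0 5/2 0; 0 -1 0 0; -6/5 0 0 0; 0 0 0 1]
T4·…·T1 = [-9/10 0 5/2 0; -24/25 -3/5 0 0; -18/25 4/5 0 0; 0 0 0 1]
det M = -3; M⁻¹ = [0 -2/3 -1/2 0; 0 -3/5 4/5 0; 2/5 -6/25 -9/50 0; 0 0 0 1]
M⁻¹ · (-183/25, -201/125, 318/125)ᵀ = (-1/5, 3, -3)ᵀ

p = (-1/5, 3, -3)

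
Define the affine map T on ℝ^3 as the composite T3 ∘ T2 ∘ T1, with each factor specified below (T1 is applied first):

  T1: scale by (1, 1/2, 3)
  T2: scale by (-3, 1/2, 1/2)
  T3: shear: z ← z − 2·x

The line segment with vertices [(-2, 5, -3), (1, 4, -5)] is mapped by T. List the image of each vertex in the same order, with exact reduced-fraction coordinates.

image vertices: (6, 5/4, -33/2), (-3, 1, -3/2)

T1 scale by (1, 1/2, 3): (-2, 5, -3) → (-2, 5/2, -9); (1, 4, -5) → (1, 2, -15)
T2 scale by (-3, 1/2, 1/2): (-2, 5/2, -9) → (6, 5/4, -9/2); (1, 2, -15) → (-3, 1, -15/2)
T3 shear: z ← z − 2·x: (6, 5/4, -9/2) → (6, 5/4, -33/2); (-3, 1, -15/2) → (-3, 1, -3/2)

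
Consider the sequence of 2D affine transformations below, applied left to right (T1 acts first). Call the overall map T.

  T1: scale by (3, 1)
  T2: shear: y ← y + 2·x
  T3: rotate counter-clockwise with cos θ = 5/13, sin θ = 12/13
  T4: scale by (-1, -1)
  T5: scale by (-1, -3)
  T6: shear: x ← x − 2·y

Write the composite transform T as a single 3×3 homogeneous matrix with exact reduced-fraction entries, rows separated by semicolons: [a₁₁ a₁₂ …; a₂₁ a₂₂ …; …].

T = [-453/13 -42/13 0; 198/13 15/13 0; 0 0 1]

T1 = [3 0 0; 0 1 0; 0 0 1]
T2·T1 = [3 0 0; 6 1 0; 0 0 1]
T3·…·T1 = [-57/13 -12/13 0; 66/13 5/13 0; 0 0 1]
T4·…·T1 = [57/13 12/13 0; -66/13 -5/13 0; 0 0 1]
T5·…·T1 = [-57/13 -12/13 0; 198/13 15/13 0; 0 0 1]
T6·…·T1 = [-453/13 -42/13 0; 198/13 15/13 0; 0 0 1]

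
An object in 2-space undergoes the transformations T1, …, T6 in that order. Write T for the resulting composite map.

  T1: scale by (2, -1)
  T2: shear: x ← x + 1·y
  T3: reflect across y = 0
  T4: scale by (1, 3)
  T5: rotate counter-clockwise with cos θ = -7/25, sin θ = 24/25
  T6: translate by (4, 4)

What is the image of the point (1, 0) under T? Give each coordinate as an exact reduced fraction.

T1 scale by (2, -1): (1, 0) → (2, 0)
T2 shear: x ← x + 1·y: (2, 0) → (2, 0)
T3 reflect across y = 0: (2, 0) → (2, 0)
T4 scale by (1, 3): (2, 0) → (2, 0)
T5 rotate counter-clockwise with cos θ = -7/25, sin θ = 24/25: (2, 0) → (-14/25, 48/25)
T6 translate by (4, 4): (-14/25, 48/25) → (86/25, 148/25)

T(p) = (86/25, 148/25)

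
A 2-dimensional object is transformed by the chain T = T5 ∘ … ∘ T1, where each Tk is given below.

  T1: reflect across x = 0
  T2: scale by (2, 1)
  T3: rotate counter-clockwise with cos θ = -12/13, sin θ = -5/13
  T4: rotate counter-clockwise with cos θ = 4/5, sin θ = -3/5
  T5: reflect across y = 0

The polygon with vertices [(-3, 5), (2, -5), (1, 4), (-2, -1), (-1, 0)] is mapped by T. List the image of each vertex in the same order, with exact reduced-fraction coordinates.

T1 reflect across x = 0: (-3, 5) → (3, 5); (2, -5) → (-2, -5); (1, 4) → (-1, 4); (-2, -1) → (2, -1); (-1, 0) → (1, 0)
T2 scale by (2, 1): (3, 5) → (6, 5); (-2, -5) → (-4, -5); (-1, 4) → (-2, 4); (2, -1) → (4, -1); (1, 0) → (2, 0)
T3 rotate counter-clockwise with cos θ = -12/13, sin θ = -5/13: (6, 5) → (-47/13, -90/13); (-4, -5) → (23/13, 80/13); (-2, 4) → (44/13, -38/13); (4, -1) → (-53/13, -8/13); (2, 0) → (-24/13, -10/13)
T4 rotate counter-clockwise with cos θ = 4/5, sin θ = -3/5: (-47/13, -90/13) → (-458/65, -219/65); (23/13, 80/13) → (332/65, 251/65); (44/13, -38/13) → (62/65, -284/65); (-53/13, -8/13) → (-236/65, 127/65); (-24/13, -10/13) → (-126/65, 32/65)
T5 reflect across y = 0: (-458/65, -219/65) → (-458/65, 219/65); (332/65, 251/65) → (332/65, -251/65); (62/65, -284/65) → (62/65, 284/65); (-236/65, 127/65) → (-236/65, -127/65); (-126/65, 32/65) → (-126/65, -32/65)

image vertices: (-458/65, 219/65), (332/65, -251/65), (62/65, 284/65), (-236/65, -127/65), (-126/65, -32/65)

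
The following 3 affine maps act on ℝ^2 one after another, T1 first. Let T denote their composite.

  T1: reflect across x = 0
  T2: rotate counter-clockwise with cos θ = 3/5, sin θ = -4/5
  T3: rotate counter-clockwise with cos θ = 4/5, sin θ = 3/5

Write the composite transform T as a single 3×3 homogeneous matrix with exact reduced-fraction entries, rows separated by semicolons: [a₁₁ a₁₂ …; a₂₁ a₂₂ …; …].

T1 = [-1 0 0; 0 1 0; 0 0 1]
T2·T1 = [-3/5 4/5 0; 4/5 3/5 0; 0 0 1]
T3·…·T1 = [-24/25 7/25 0; 7/25 24/25 0; 0 0 1]

T = [-24/25 7/25 0; 7/25 24/25 0; 0 0 1]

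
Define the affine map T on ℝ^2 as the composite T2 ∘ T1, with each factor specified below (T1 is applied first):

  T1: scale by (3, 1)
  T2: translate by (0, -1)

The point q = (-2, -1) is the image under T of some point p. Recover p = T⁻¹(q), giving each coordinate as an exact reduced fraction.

T1 = [3 0 0; 0 1 0; 0 0 1]
T2·T1 = [3 0 0; 0 1 -1; 0 0 1]
det M = 3; M⁻¹ = [1/3 0 0; 0 1 1; 0 0 1]
M⁻¹ · (-2, -1)ᵀ = (-2/3, 0)ᵀ

p = (-2/3, 0)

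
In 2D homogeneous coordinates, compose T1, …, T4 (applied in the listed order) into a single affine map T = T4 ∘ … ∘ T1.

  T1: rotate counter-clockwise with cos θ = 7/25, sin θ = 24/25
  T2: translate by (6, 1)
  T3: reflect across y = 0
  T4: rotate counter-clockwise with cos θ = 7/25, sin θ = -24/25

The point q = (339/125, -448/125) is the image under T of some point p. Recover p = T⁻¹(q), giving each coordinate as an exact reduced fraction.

T1 = [7/25 -24/25 0; 24/25 7/25 0; 0 0 1]
T2·T1 = [7/25 -24/25 6; 24/25 7/25 1; 0 0 1]
T3·…·T1 = [7/25 -24/25 6; -24/25 -7/25 -1; 0 0 1]
T4·…·T1 = [-527/625 -336/625 18/25; -336/625 527/625 -151/25; 0 0 1]
det M = -1; M⁻¹ = [-527/625 -336/625 -66/25; -336/625 527/625 137/25; 0 0 1]
M⁻¹ · (339/125, -448/125)ᵀ = (-3, 1)ᵀ

p = (-3, 1)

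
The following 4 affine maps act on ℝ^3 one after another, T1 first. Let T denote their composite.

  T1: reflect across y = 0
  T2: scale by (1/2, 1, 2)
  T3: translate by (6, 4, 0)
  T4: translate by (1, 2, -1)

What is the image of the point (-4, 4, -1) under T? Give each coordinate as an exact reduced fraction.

T1 reflect across y = 0: (-4, 4, -1) → (-4, -4, -1)
T2 scale by (1/2, 1, 2): (-4, -4, -1) → (-2, -4, -2)
T3 translate by (6, 4, 0): (-2, -4, -2) → (4, 0, -2)
T4 translate by (1, 2, -1): (4, 0, -2) → (5, 2, -3)

T(p) = (5, 2, -3)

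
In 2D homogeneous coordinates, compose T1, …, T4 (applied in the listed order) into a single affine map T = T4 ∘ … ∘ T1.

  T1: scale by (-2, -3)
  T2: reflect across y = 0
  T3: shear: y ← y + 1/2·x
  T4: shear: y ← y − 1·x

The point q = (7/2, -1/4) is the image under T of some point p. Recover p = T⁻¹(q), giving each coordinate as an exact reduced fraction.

p = (-7/4, 1/2)

T1 = [-2 0 0; 0 -3 0; 0 0 1]
T2·T1 = [-2 0 0; 0 3 0; 0 0 1]
T3·…·T1 = [-2 0 0; -1 3 0; 0 0 1]
T4·…·T1 = [-2 0 0; 1 3 0; 0 0 1]
det M = -6; M⁻¹ = [-1/2 0 0; 1/6 1/3 0; 0 0 1]
M⁻¹ · (7/2, -1/4)ᵀ = (-7/4, 1/2)ᵀ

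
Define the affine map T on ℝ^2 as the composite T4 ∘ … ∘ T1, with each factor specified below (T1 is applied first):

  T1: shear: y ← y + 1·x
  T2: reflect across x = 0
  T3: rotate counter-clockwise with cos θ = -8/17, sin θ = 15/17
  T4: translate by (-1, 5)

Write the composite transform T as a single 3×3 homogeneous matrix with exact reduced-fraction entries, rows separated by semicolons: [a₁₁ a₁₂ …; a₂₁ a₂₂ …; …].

T1 = [1 0 0; 1 1 0; 0 0 1]
T2·T1 = [-1 0 0; 1 1 0; 0 0 1]
T3·…·T1 = [-7/17 -15/17 0; -23/17 -8/17 0; 0 0 1]
T4·…·T1 = [-7/17 -15/17 -1; -23/17 -8/17 5; 0 0 1]

T = [-7/17 -15/17 -1; -23/17 -8/17 5; 0 0 1]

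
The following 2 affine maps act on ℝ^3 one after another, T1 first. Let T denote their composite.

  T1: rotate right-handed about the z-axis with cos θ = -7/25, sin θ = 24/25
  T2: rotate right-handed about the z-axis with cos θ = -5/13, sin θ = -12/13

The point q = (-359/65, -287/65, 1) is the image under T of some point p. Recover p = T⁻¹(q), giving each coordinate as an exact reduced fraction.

p = (-5, -5, 1)

T1 = [-7/25 -24/25 0 0; 24/25 -7/25 0 0; 0 0 1 0; 0 0 0 1]
T2·T1 = [323/325 36/325 0 0; -36/325 323/325 0 0; 0 0 1 0; 0 0 0 1]
det M = 1; M⁻¹ = [323/325 -36/325 0 0; 36/325 323/325 0 0; 0 0 1 0; 0 0 0 1]
M⁻¹ · (-359/65, -287/65, 1)ᵀ = (-5, -5, 1)ᵀ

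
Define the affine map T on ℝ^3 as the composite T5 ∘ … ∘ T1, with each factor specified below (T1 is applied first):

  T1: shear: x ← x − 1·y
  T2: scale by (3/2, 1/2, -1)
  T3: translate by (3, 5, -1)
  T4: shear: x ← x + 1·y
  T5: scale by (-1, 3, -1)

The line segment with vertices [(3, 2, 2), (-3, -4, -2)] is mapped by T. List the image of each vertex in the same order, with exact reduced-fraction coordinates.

image vertices: (-21/2, 18, 3), (-15/2, 9, -1)

T1 shear: x ← x − 1·y: (3, 2, 2) → (1, 2, 2); (-3, -4, -2) → (1, -4, -2)
T2 scale by (3/2, 1/2, -1): (1, 2, 2) → (3/2, 1, -2); (1, -4, -2) → (3/2, -2, 2)
T3 translate by (3, 5, -1): (3/2, 1, -2) → (9/2, 6, -3); (3/2, -2, 2) → (9/2, 3, 1)
T4 shear: x ← x + 1·y: (9/2, 6, -3) → (21/2, 6, -3); (9/2, 3, 1) → (15/2, 3, 1)
T5 scale by (-1, 3, -1): (21/2, 6, -3) → (-21/2, 18, 3); (15/2, 3, 1) → (-15/2, 9, -1)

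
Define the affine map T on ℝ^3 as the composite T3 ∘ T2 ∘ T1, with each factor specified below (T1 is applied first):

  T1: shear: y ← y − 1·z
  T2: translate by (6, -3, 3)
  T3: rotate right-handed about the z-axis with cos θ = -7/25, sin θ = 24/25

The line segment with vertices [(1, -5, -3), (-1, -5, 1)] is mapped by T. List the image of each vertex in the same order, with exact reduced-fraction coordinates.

image vertices: (71/25, 203/25, 0), (181/25, 183/25, 4)

T1 shear: y ← y − 1·z: (1, -5, -3) → (1, -2, -3); (-1, -5, 1) → (-1, -6, 1)
T2 translate by (6, -3, 3): (1, -2, -3) → (7, -5, 0); (-1, -6, 1) → (5, -9, 4)
T3 rotate right-handed about the z-axis with cos θ = -7/25, sin θ = 24/25: (7, -5, 0) → (71/25, 203/25, 0); (5, -9, 4) → (181/25, 183/25, 4)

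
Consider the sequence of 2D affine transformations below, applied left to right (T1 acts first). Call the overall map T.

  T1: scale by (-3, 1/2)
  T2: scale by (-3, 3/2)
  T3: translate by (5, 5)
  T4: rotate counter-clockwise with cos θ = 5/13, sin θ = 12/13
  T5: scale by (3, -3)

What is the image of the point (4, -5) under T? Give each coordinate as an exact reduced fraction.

T(p) = (570/13, -5979/52)

T1 scale by (-3, 1/2): (4, -5) → (-12, -5/2)
T2 scale by (-3, 3/2): (-12, -5/2) → (36, -15/4)
T3 translate by (5, 5): (36, -15/4) → (41, 5/4)
T4 rotate counter-clockwise with cos θ = 5/13, sin θ = 12/13: (41, 5/4) → (190/13, 1993/52)
T5 scale by (3, -3): (190/13, 1993/52) → (570/13, -5979/52)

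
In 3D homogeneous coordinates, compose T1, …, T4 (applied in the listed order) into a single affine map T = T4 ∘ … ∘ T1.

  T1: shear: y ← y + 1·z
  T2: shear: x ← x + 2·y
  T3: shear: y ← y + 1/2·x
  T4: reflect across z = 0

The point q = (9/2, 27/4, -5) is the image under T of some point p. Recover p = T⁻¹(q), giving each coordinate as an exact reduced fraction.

p = (-9/2, -1/2, 5)

T1 = [1 0 0 0; 0 1 1 0; 0 0 1 0; 0 0 0 1]
T2·T1 = [1 2 2 0; 0 1 1 0; 0 0 1 0; 0 0 0 1]
T3·…·T1 = [1 2 2 0; 1/2 2 2 0; 0 0 1 0; 0 0 0 1]
T4·…·T1 = [1 2 2 0; 1/2 2 2 0; 0 0 -1 0; 0 0 0 1]
det M = -1; M⁻¹ = [2 -2 0 0; -1/2 1 1 0; 0 0 -1 0; 0 0 0 1]
M⁻¹ · (9/2, 27/4, -5)ᵀ = (-9/2, -1/2, 5)ᵀ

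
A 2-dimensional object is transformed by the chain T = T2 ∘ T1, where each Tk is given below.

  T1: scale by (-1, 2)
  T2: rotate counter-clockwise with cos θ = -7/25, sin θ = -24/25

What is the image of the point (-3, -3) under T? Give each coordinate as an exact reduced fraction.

T(p) = (-33/5, -6/5)

T1 scale by (-1, 2): (-3, -3) → (3, -6)
T2 rotate counter-clockwise with cos θ = -7/25, sin θ = -24/25: (3, -6) → (-33/5, -6/5)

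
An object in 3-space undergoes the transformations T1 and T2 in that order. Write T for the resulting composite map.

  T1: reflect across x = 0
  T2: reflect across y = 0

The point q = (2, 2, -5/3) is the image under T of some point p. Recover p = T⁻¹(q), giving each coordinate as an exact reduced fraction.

T1 = [-1 0 0 0; 0 1 0 0; 0 0 1 0; 0 0 0 1]
T2·T1 = [-1 0 0 0; 0 -1 0 0; 0 0 1 0; 0 0 0 1]
det M = 1; M⁻¹ = [-1 0 0 0; 0 -1 0 0; 0 0 1 0; 0 0 0 1]
M⁻¹ · (2, 2, -5/3)ᵀ = (-2, -2, -5/3)ᵀ

p = (-2, -2, -5/3)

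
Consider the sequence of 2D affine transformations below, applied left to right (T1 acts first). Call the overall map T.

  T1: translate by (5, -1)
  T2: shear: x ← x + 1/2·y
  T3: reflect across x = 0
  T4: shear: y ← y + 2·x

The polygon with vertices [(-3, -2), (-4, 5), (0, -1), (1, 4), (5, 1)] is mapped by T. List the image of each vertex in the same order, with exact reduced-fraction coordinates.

image vertices: (-1/2, -4), (-3, -2), (-4, -10), (-15/2, -12), (-10, -20)

T1 translate by (5, -1): (-3, -2) → (2, -3); (-4, 5) → (1, 4); (0, -1) → (5, -2); (1, 4) → (6, 3); (5, 1) → (10, 0)
T2 shear: x ← x + 1/2·y: (2, -3) → (1/2, -3); (1, 4) → (3, 4); (5, -2) → (4, -2); (6, 3) → (15/2, 3); (10, 0) → (10, 0)
T3 reflect across x = 0: (1/2, -3) → (-1/2, -3); (3, 4) → (-3, 4); (4, -2) → (-4, -2); (15/2, 3) → (-15/2, 3); (10, 0) → (-10, 0)
T4 shear: y ← y + 2·x: (-1/2, -3) → (-1/2, -4); (-3, 4) → (-3, -2); (-4, -2) → (-4, -10); (-15/2, 3) → (-15/2, -12); (-10, 0) → (-10, -20)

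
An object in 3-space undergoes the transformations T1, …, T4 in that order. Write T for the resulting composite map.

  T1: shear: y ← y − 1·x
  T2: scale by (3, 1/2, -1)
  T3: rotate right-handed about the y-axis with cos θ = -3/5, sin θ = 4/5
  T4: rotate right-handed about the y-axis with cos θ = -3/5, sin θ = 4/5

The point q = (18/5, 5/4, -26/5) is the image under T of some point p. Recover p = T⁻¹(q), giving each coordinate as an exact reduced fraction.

T1 = [1 0 0 0; -1 1 0 0; 0 0 1 0; 0 0 0 1]
T2·T1 = [3 0 0 0; -1/2 1/2 0 0; 0 0 -1 0; 0 0 0 1]
T3·…·T1 = [-9/5 0 -4/5 0; -1/2 1/2 0 0; -12/5 0 3/5 0; 0 0 0 1]
T4·…·T1 = [-21/25 0 24/25 0; -1/2 1/2 0 0; 72/25 0 7/25 0; 0 0 0 1]
det M = -3/2; M⁻¹ = [-7/75 0 8/25 0; -7/75 2 8/25 0; 24/25 0 7/25 0; 0 0 0 1]
M⁻¹ · (18/5, 5/4, -26/5)ᵀ = (-2, 1/2, 2)ᵀ

p = (-2, 1/2, 2)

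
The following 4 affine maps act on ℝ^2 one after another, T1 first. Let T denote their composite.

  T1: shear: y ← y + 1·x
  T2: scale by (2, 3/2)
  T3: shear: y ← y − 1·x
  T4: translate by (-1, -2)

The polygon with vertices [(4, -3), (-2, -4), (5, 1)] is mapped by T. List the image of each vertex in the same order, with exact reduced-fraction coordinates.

T1 shear: y ← y + 1·x: (4, -3) → (4, 1); (-2, -4) → (-2, -6); (5, 1) → (5, 6)
T2 scale by (2, 3/2): (4, 1) → (8, 3/2); (-2, -6) → (-4, -9); (5, 6) → (10, 9)
T3 shear: y ← y − 1·x: (8, 3/2) → (8, -13/2); (-4, -9) → (-4, -5); (10, 9) → (10, -1)
T4 translate by (-1, -2): (8, -13/2) → (7, -17/2); (-4, -5) → (-5, -7); (10, -1) → (9, -3)

image vertices: (7, -17/2), (-5, -7), (9, -3)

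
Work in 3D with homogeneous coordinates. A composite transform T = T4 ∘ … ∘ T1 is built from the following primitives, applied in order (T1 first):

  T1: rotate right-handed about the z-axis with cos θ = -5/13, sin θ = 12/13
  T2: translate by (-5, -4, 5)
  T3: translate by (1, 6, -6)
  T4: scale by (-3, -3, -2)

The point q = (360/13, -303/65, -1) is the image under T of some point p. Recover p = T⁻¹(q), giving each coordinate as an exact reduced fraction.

p = (8/5, 5, 3/2)

T1 = [-5/13 -12/13 0 0; 12/13 -5/13 0 0; 0 0 1 0; 0 0 0 1]
T2·T1 = [-5/13 -12/13 0 -5; 12/13 -5/13 0 -4; 0 0 1 5; 0 0 0 1]
T3·…·T1 = [-5/13 -12/13 0 -4; 12/13 -5/13 0 2; 0 0 1 -1; 0 0 0 1]
T4·…·T1 = [15/13 36/13 0 12; -36/13 15/13 0 -6; 0 0 -2 2; 0 0 0 1]
det M = -18; M⁻¹ = [5/39 -4/13 0 -44/13; 4/13 5/39 0 -38/13; 0 0 -1/2 1; 0 0 0 1]
M⁻¹ · (360/13, -303/65, -1)ᵀ = (8/5, 5, 3/2)ᵀ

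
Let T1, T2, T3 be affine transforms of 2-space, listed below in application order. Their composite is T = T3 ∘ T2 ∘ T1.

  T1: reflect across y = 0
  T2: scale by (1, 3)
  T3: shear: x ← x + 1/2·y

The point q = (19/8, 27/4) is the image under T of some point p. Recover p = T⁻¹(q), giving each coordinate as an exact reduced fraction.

p = (-1, -9/4)

T1 = [1 0 0; 0 -1 0; 0 0 1]
T2·T1 = [1 0 0; 0 -3 0; 0 0 1]
T3·…·T1 = [1 -3/2 0; 0 -3 0; 0 0 1]
det M = -3; M⁻¹ = [1 -1/2 0; 0 -1/3 0; 0 0 1]
M⁻¹ · (19/8, 27/4)ᵀ = (-1, -9/4)ᵀ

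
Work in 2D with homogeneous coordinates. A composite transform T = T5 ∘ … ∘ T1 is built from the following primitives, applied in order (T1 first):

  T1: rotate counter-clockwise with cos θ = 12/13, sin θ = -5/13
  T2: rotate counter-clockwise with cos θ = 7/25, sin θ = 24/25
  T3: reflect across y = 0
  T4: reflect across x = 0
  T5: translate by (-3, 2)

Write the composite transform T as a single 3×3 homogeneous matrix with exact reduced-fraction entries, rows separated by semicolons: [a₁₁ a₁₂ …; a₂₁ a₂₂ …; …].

T = [-204/325 253/325 -3; -253/325 -204/325 2; 0 0 1]

T1 = [12/13 5/13 0; -5/13 12/13 0; 0 0 1]
T2·T1 = [204/325 -253/325 0; 253/325 204/325 0; 0 0 1]
T3·…·T1 = [204/325 -253/325 0; -253/325 -204/325 0; 0 0 1]
T4·…·T1 = [-204/325 253/325 0; -253/325 -204/325 0; 0 0 1]
T5·…·T1 = [-204/325 253/325 -3; -253/325 -204/325 2; 0 0 1]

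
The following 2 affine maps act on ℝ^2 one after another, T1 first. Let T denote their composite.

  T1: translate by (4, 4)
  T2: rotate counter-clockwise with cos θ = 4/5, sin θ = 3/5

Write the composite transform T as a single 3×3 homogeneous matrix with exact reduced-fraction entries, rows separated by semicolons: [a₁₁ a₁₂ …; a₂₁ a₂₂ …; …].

T = [4/5 -3/5 4/5; 3/5 4/5 28/5; 0 0 1]

T1 = [1 0 4; 0 1 4; 0 0 1]
T2·T1 = [4/5 -3/5 4/5; 3/5 4/5 28/5; 0 0 1]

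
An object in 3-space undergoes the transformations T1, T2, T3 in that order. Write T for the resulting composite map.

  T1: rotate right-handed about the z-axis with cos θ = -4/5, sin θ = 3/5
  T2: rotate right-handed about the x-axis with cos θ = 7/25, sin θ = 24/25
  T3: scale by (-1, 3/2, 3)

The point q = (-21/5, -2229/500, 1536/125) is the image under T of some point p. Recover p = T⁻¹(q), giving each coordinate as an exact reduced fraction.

p = (-3/2, -5, 4)

T1 = [-4/5 -3/5 0 0; 3/5 -4/5 0 0; 0 0 1 0; 0 0 0 1]
T2·T1 = [-4/5 -3/5 0 0; 21/125 -28/125 -24/25 0; 72/125 -96/125 7/25 0; 0 0 0 1]
T3·…·T1 = [4/5 3/5 0 0; 63/250 -42/125 -36/25 0; 216/125 -288/125 21/25 0; 0 0 0 1]
det M = -9/2; M⁻¹ = [4/5 14/125 24/125 0; 3/5 -56/375 -32/125 0; 0 -16/25 7/75 0; 0 0 0 1]
M⁻¹ · (-21/5, -2229/500, 1536/125)ᵀ = (-3/2, -5, 4)ᵀ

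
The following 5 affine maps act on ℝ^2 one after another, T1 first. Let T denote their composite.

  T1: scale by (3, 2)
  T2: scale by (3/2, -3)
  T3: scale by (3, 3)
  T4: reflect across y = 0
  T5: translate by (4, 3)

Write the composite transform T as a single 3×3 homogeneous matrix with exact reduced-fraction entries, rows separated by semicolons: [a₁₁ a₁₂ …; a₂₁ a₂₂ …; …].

T = [27/2 0 4; 0 18 3; 0 0 1]

T1 = [3 0 0; 0 2 0; 0 0 1]
T2·T1 = [9/2 0 0; 0 -6 0; 0 0 1]
T3·…·T1 = [27/2 0 0; 0 -18 0; 0 0 1]
T4·…·T1 = [27/2 0 0; 0 18 0; 0 0 1]
T5·…·T1 = [27/2 0 4; 0 18 3; 0 0 1]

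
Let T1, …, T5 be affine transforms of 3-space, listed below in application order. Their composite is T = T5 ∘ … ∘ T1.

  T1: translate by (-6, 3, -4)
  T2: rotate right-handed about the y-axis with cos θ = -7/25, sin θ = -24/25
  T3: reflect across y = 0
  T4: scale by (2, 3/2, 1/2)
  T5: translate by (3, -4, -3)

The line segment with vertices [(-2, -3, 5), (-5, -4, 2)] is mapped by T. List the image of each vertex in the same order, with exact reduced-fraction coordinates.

T1 translate by (-6, 3, -4): (-2, -3, 5) → (-8, 0, 1); (-5, -4, 2) → (-11, -1, -2)
T2 rotate right-handed about the y-axis with cos θ = -7/25, sin θ = -24/25: (-8, 0, 1) → (32/25, 0, -199/25); (-11, -1, -2) → (5, -1, -10)
T3 reflect across y = 0: (32/25, 0, -199/25) → (32/25, 0, -199/25); (5, -1, -10) → (5, 1, -10)
T4 scale by (2, 3/2, 1/2): (32/25, 0, -199/25) → (64/25, 0, -199/50); (5, 1, -10) → (10, 3/2, -5)
T5 translate by (3, -4, -3): (64/25, 0, -199/50) → (139/25, -4, -349/50); (10, 3/2, -5) → (13, -5/2, -8)

image vertices: (139/25, -4, -349/50), (13, -5/2, -8)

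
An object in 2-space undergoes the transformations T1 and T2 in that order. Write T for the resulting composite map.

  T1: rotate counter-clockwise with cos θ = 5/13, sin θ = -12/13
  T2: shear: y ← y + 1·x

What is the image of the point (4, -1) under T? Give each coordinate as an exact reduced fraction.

T(p) = (8/13, -45/13)

T1 rotate counter-clockwise with cos θ = 5/13, sin θ = -12/13: (4, -1) → (8/13, -53/13)
T2 shear: y ← y + 1·x: (8/13, -53/13) → (8/13, -45/13)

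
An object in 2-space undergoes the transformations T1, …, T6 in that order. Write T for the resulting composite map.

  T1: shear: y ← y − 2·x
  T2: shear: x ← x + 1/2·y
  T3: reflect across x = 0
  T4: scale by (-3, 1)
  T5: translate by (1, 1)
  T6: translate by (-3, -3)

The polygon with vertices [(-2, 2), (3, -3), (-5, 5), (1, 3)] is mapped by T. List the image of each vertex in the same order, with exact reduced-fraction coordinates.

T1 shear: y ← y − 2·x: (-2, 2) → (-2, 6); (3, -3) → (3, -9); (-5, 5) → (-5, 15); (1, 3) → (1, 1)
T2 shear: x ← x + 1/2·y: (-2, 6) → (1, 6); (3, -9) → (-3/2, -9); (-5, 15) → (5/2, 15); (1, 1) → (3/2, 1)
T3 reflect across x = 0: (1, 6) → (-1, 6); (-3/2, -9) → (3/2, -9); (5/2, 15) → (-5/2, 15); (3/2, 1) → (-3/2, 1)
T4 scale by (-3, 1): (-1, 6) → (3, 6); (3/2, -9) → (-9/2, -9); (-5/2, 15) → (15/2, 15); (-3/2, 1) → (9/2, 1)
T5 translate by (1, 1): (3, 6) → (4, 7); (-9/2, -9) → (-7/2, -8); (15/2, 15) → (17/2, 16); (9/2, 1) → (11/2, 2)
T6 translate by (-3, -3): (4, 7) → (1, 4); (-7/2, -8) → (-13/2, -11); (17/2, 16) → (11/2, 13); (11/2, 2) → (5/2, -1)

image vertices: (1, 4), (-13/2, -11), (11/2, 13), (5/2, -1)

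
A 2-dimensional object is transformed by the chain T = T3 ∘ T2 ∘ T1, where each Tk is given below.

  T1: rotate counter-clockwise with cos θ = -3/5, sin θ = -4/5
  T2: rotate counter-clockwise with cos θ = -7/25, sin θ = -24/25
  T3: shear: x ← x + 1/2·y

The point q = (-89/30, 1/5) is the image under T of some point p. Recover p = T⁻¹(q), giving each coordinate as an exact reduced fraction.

p = (2, 7/3)

T1 = [-3/5 4/5 0; -4/5 -3/5 0; 0 0 1]
T2·T1 = [-3/5 -4/5 0; 4/5 -3/5 0; 0 0 1]
T3·…·T1 = [-1/5 -11/10 0; 4/5 -3/5 0; 0 0 1]
det M = 1; M⁻¹ = [-3/5 11/10 0; -4/5 -1/5 0; 0 0 1]
M⁻¹ · (-89/30, 1/5)ᵀ = (2, 7/3)ᵀ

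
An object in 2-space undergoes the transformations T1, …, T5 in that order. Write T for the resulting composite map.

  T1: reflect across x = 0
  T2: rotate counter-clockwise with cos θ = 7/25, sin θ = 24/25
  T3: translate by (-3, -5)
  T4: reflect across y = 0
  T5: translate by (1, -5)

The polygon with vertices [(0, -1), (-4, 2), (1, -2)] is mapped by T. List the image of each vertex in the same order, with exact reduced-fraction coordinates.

image vertices: (-26/25, 7/25), (-14/5, -22/5), (-9/25, 38/25)

T1 reflect across x = 0: (0, -1) → (0, -1); (-4, 2) → (4, 2); (1, -2) → (-1, -2)
T2 rotate counter-clockwise with cos θ = 7/25, sin θ = 24/25: (0, -1) → (24/25, -7/25); (4, 2) → (-4/5, 22/5); (-1, -2) → (41/25, -38/25)
T3 translate by (-3, -5): (24/25, -7/25) → (-51/25, -132/25); (-4/5, 22/5) → (-19/5, -3/5); (41/25, -38/25) → (-34/25, -163/25)
T4 reflect across y = 0: (-51/25, -132/25) → (-51/25, 132/25); (-19/5, -3/5) → (-19/5, 3/5); (-34/25, -163/25) → (-34/25, 163/25)
T5 translate by (1, -5): (-51/25, 132/25) → (-26/25, 7/25); (-19/5, 3/5) → (-14/5, -22/5); (-34/25, 163/25) → (-9/25, 38/25)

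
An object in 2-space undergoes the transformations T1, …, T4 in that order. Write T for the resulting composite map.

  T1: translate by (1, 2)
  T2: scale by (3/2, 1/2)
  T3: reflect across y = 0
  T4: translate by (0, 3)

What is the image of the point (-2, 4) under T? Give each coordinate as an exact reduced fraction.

T1 translate by (1, 2): (-2, 4) → (-1, 6)
T2 scale by (3/2, 1/2): (-1, 6) → (-3/2, 3)
T3 reflect across y = 0: (-3/2, 3) → (-3/2, -3)
T4 translate by (0, 3): (-3/2, -3) → (-3/2, 0)

T(p) = (-3/2, 0)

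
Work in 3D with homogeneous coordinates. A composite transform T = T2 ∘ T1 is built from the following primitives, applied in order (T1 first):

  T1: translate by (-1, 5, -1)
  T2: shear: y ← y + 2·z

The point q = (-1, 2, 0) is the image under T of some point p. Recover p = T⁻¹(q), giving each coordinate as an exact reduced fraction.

T1 = [1 0 0 -1; 0 1 0 5; 0 0 1 -1; 0 0 0 1]
T2·T1 = [1 0 0 -1; 0 1 2 3; 0 0 1 -1; 0 0 0 1]
det M = 1; M⁻¹ = [1 0 0 1; 0 1 -2 -5; 0 0 1 1; 0 0 0 1]
M⁻¹ · (-1, 2, 0)ᵀ = (0, -3, 1)ᵀ

p = (0, -3, 1)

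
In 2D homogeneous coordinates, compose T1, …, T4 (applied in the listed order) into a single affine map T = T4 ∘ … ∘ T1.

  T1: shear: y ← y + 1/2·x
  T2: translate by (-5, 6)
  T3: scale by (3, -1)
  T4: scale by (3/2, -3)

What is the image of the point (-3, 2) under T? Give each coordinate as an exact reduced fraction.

T1 shear: y ← y + 1/2·x: (-3, 2) → (-3, 1/2)
T2 translate by (-5, 6): (-3, 1/2) → (-8, 13/2)
T3 scale by (3, -1): (-8, 13/2) → (-24, -13/2)
T4 scale by (3/2, -3): (-24, -13/2) → (-36, 39/2)

T(p) = (-36, 39/2)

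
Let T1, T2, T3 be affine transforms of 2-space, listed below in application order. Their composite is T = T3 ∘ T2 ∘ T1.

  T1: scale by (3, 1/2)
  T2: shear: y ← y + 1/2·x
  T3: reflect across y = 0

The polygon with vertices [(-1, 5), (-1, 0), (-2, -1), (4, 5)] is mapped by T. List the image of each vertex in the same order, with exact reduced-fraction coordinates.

T1 scale by (3, 1/2): (-1, 5) → (-3, 5/2); (-1, 0) → (-3, 0); (-2, -1) → (-6, -1/2); (4, 5) → (12, 5/2)
T2 shear: y ← y + 1/2·x: (-3, 5/2) → (-3, 1); (-3, 0) → (-3, -3/2); (-6, -1/2) → (-6, -7/2); (12, 5/2) → (12, 17/2)
T3 reflect across y = 0: (-3, 1) → (-3, -1); (-3, -3/2) → (-3, 3/2); (-6, -7/2) → (-6, 7/2); (12, 17/2) → (12, -17/2)

image vertices: (-3, -1), (-3, 3/2), (-6, 7/2), (12, -17/2)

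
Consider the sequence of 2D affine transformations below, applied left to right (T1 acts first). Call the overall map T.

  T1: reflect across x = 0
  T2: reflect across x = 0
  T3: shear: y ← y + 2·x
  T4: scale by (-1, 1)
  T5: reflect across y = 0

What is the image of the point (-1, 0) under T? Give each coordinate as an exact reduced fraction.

T1 reflect across x = 0: (-1, 0) → (1, 0)
T2 reflect across x = 0: (1, 0) → (-1, 0)
T3 shear: y ← y + 2·x: (-1, 0) → (-1, -2)
T4 scale by (-1, 1): (-1, -2) → (1, -2)
T5 reflect across y = 0: (1, -2) → (1, 2)

T(p) = (1, 2)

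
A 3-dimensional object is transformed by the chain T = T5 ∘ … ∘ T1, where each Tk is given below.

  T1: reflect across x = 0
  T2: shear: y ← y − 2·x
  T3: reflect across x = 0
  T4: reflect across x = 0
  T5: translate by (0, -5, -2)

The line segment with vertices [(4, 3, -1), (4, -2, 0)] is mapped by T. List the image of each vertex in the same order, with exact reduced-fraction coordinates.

T1 reflect across x = 0: (4, 3, -1) → (-4, 3, -1); (4, -2, 0) → (-4, -2, 0)
T2 shear: y ← y − 2·x: (-4, 3, -1) → (-4, 11, -1); (-4, -2, 0) → (-4, 6, 0)
T3 reflect across x = 0: (-4, 11, -1) → (4, 11, -1); (-4, 6, 0) → (4, 6, 0)
T4 reflect across x = 0: (4, 11, -1) → (-4, 11, -1); (4, 6, 0) → (-4, 6, 0)
T5 translate by (0, -5, -2): (-4, 11, -1) → (-4, 6, -3); (-4, 6, 0) → (-4, 1, -2)

image vertices: (-4, 6, -3), (-4, 1, -2)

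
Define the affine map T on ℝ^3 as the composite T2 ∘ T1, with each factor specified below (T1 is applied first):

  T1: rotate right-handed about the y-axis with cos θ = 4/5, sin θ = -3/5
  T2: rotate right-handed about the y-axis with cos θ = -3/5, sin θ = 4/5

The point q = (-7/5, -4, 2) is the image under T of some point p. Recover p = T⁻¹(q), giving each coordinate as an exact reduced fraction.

T1 = [4/5 0 -3/5 0; 0 1 0 0; 3/5 0 4/5 0; 0 0 0 1]
T2·T1 = [0 0 1 0; 0 1 0 0; -1 0 0 0; 0 0 0 1]
det M = 1; M⁻¹ = [0 0 -1 0; 0 1 0 0; 1 0 0 0; 0 0 0 1]
M⁻¹ · (-7/5, -4, 2)ᵀ = (-2, -4, -7/5)ᵀ

p = (-2, -4, -7/5)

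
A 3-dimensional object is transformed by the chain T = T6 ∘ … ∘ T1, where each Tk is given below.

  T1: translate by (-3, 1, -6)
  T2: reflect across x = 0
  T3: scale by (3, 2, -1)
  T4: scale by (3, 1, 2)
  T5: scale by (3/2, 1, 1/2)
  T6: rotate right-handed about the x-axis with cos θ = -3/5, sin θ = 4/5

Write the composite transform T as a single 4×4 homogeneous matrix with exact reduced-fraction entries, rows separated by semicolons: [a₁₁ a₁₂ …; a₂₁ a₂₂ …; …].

T = [-27/2 0 0 81/2; 0 -6/5 4/5 -6; 0 8/5 3/5 -2; 0 0 0 1]

T1 = [1 0 0 -3; 0 1 0 1; 0 0 1 -6; 0 0 0 1]
T2·T1 = [-1 0 0 3; 0 1 0 1; 0 0 1 -6; 0 0 0 1]
T3·…·T1 = [-3 0 0 9; 0 2 0 2; 0 0 -1 6; 0 0 0 1]
T4·…·T1 = [-9 0 0 27; 0 2 0 2; 0 0 -2 12; 0 0 0 1]
T5·…·T1 = [-27/2 0 0 81/2; 0 2 0 2; 0 0 -1 6; 0 0 0 1]
T6·…·T1 = [-27/2 0 0 81/2; 0 -6/5 4/5 -6; 0 8/5 3/5 -2; 0 0 0 1]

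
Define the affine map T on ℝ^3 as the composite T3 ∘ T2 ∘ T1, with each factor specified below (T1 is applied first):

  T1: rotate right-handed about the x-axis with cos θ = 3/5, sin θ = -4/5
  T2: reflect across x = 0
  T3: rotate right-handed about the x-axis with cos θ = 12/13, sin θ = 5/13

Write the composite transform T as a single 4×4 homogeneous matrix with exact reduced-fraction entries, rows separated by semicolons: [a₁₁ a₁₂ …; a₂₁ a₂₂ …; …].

T1 = [1 0 0 0; 0 3/5 4/5 0; 0 -4/5 3/5 0; 0 0 0 1]
T2·T1 = [-1 0 0 0; 0 3/5 4/5 0; 0 -4/5 3/5 0; 0 0 0 1]
T3·…·T1 = [-1 0 0 0; 0 56/65 33/65 0; 0 -33/65 56/65 0; 0 0 0 1]

T = [-1 0 0 0; 0 56/65 33/65 0; 0 -33/65 56/65 0; 0 0 0 1]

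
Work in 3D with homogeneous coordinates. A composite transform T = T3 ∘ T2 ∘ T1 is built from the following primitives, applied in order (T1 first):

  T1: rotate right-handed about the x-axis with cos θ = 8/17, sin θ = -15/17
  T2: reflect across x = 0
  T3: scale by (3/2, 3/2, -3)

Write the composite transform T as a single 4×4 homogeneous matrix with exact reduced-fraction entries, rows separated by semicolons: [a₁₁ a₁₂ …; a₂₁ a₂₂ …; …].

T1 = [1 0 0 0; 0 8/17 15/17 0; 0 -15/17 8/17 0; 0 0 0 1]
T2·T1 = [-1 0 0 0; 0 8/17 15/17 0; 0 -15/17 8/17 0; 0 0 0 1]
T3·…·T1 = [-3/2 0 0 0; 0 12/17 45/34 0; 0 45/17 -24/17 0; 0 0 0 1]

T = [-3/2 0 0 0; 0 12/17 45/34 0; 0 45/17 -24/17 0; 0 0 0 1]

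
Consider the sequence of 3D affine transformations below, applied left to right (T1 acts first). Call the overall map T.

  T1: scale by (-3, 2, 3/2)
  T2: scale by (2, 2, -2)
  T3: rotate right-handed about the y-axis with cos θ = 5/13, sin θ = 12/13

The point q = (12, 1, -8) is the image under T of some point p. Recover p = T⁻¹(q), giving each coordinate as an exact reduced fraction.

T1 = [-3 0 0 0; 0 2 0 0; 0 0 3/2 0; 0 0 0 1]
T2·T1 = [-6 0 0 0; 0 4 0 0; 0 0 -3 0; 0 0 0 1]
T3·…·T1 = [-30/13 0 -36/13 0; 0 4 0 0; 72/13 0 -15/13 0; 0 0 0 1]
det M = 72; M⁻¹ = [-5/78 0 2/13 0; 0 1/4 0 0; -4/13 0 -5/39 0; 0 0 0 1]
M⁻¹ · (12, 1, -8)ᵀ = (-2, 1/4, -8/3)ᵀ

p = (-2, 1/4, -8/3)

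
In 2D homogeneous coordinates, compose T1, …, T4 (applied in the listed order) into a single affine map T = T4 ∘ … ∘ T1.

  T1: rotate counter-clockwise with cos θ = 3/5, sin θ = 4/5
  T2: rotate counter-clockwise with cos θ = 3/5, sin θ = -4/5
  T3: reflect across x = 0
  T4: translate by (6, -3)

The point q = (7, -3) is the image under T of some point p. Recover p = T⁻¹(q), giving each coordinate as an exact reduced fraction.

p = (-1, 0)

T1 = [3/5 -4/5 0; 4/5 3/5 0; 0 0 1]
T2·T1 = [1 0 0; 0 1 0; 0 0 1]
T3·…·T1 = [-1 0 0; 0 1 0; 0 0 1]
T4·…·T1 = [-1 0 6; 0 1 -3; 0 0 1]
det M = -1; M⁻¹ = [-1 0 6; 0 1 3; 0 0 1]
M⁻¹ · (7, -3)ᵀ = (-1, 0)ᵀ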